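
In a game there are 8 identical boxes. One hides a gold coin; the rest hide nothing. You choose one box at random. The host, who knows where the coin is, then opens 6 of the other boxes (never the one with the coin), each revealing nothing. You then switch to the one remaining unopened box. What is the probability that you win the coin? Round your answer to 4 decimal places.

Your original box holds the coin with probability 1/8, so the other 7 collectively hold it with probability 7/8.
The host can always find 6 empty boxes to open, so the reveals don't change that 7/8; it is now spread over the 1 remaining unopened box.
P(win by switching) = (7/8) · (1/1) = 7/8 ≈ 0.8750.

0.8750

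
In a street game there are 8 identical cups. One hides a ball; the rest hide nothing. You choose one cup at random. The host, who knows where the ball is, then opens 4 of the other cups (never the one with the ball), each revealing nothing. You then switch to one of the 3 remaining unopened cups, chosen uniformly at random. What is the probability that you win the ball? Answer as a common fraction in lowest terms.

Your original cup holds the ball with probability 1/8, so the other 7 collectively hold it with probability 7/8.
The host can always find 4 empty cups to open, so the reveals don't change that 7/8; it is now spread over the 3 remaining unopened cups.
P(win by switching) = (7/8) · (1/3) = 7/24.

7/24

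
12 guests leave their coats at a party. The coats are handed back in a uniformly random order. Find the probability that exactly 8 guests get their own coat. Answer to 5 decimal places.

Choose which 8 of the 12 are fixed: C(12,8) = 495 ways.
The remaining 4 must have no fixed point: D(4) = 9.
P = 495·9/479001600 = 1/107520 ≈ 0.00001.

0.00001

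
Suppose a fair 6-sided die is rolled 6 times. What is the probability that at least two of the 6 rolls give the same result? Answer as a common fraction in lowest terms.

P(all 6 different) = 6/6 · 5/6 · ··· · 1/6 = 5/324.
P(at least two equal) = 1 − 5/324 = 319/324.

319/324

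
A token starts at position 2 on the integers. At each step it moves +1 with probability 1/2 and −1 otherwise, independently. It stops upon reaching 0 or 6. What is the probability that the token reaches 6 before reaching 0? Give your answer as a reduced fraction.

With a fair step, P(i) = ½P(i−1) + ½P(i+1) with P(0)=0, P(6)=1 has the linear solution P(i) = i/6.
P(2) = 2/6 = 1/3.

1/3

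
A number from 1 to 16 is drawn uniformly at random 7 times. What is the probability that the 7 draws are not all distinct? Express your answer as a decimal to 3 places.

0.785

P(all 7 different) = 16/16 · 15/16 · ··· · 10/16 ≈ 0.215.
P(at least two equal) = 1 − 0.215 = 0.785.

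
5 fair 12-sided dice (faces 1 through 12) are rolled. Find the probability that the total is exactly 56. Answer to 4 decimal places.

0.0003

There are 12^5 = 248832 equally likely outcomes.
The number of ordered 5-tuples from {1,…,12} summing to 56 is 70.
P(sum = 56) = 70/248832 = 35/124416 ≈ 0.0003.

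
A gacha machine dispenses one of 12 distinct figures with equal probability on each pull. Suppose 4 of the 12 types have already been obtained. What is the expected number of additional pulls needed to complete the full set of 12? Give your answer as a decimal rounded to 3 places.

Starting from 4 distinct types, each trial gives a new one with probability (12−i)/12 when i types are held, so the wait for the next new type is 12/(12−i).
E = 12/8 + 12/7 + 12/6 + 12/5 + 12/4 + 12/3 + 12/2 + 12/1 = 2283/70 ≈ 32.614.

32.614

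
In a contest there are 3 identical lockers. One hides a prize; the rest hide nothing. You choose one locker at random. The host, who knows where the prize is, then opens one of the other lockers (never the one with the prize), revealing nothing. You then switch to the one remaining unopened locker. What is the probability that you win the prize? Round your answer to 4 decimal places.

0.6667

Your original locker holds the prize with probability 1/3, so the other 2 collectively hold it with probability 2/3.
The host can always find an empty locker to open, so this doesn't change that 2/3; it is now spread over the 1 remaining unopened locker.
P(win by switching) = (2/3) · (1/1) = 2/3 ≈ 0.6667.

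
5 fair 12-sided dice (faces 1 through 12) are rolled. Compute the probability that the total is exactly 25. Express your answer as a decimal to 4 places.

0.0328

There are 12^5 = 248832 equally likely outcomes.
The number of ordered 5-tuples from {1,…,12} summing to 25 is 8151.
P(sum = 25) = 8151/248832 = 2717/82944 ≈ 0.0328.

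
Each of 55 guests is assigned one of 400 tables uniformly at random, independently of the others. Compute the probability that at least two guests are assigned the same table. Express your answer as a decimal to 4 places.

It's easier to compute the probability that all 55 are distinct.
P(all distinct) = 400/400 · 399/400 · ··· · 346/400 ≈ 0.0204.
So the probability of at least one match is 1 − 0.0204 = 0.9796.

0.9796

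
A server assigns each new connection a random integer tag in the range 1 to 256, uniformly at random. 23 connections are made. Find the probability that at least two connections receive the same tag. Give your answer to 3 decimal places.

0.639

It's easier to compute the probability that all 23 are distinct.
P(all distinct) = 256/256 · 255/256 · ··· · 234/256 ≈ 0.361.
So the probability of at least one match is 1 − 0.361 = 0.639.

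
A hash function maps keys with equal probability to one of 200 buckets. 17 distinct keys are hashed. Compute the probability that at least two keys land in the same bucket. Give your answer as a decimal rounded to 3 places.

It's easier to compute the probability that all 17 are distinct.
P(all distinct) = 200/200 · 199/200 · ··· · 184/200 ≈ 0.497.
So the probability of at least one match is 1 − 0.497 = 0.503.

0.503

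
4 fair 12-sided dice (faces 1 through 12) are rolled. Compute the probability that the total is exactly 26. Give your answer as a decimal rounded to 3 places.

0.056

There are 12^4 = 20736 equally likely outcomes.
The number of ordered 4-tuples from {1,…,12} summing to 26 is 1156.
P(sum = 26) = 1156/20736 = 289/5184 ≈ 0.056.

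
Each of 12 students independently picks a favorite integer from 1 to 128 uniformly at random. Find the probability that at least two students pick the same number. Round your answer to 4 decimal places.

It's easier to compute the probability that all 12 are distinct.
P(all distinct) = 128/128 · 127/128 · ··· · 117/128 ≈ 0.5875.
So the probability of at least one match is 1 − 0.5875 = 0.4125.

0.4125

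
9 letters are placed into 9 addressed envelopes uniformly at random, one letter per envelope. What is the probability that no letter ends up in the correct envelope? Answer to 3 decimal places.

0.368

This is the derangement probability: permutations of 9 with no fixed point.
D(9) = 9! · (1 − 1/1! + 1/2! − ··· + (−1)^9/9!) = 133496.
P = 133496/362880 = 16687/45360 ≈ 0.368.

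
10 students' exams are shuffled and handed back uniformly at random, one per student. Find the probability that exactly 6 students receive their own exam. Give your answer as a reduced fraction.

Choose which 6 of the 10 are fixed: C(10,6) = 210 ways.
The remaining 4 must have no fixed point: D(4) = 9.
P = 210·9/3628800 = 1/1920.

1/1920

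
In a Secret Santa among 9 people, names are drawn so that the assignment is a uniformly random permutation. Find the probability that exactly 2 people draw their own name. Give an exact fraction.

Choose which 2 of the 9 are fixed: C(9,2) = 36 ways.
The remaining 7 must have no fixed point: D(7) = 1854.
P = 36·1854/362880 = 103/560.

103/560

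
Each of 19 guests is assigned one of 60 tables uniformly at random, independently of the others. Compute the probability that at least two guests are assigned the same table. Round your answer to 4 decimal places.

It's easier to compute the probability that all 19 are distinct.
P(all distinct) = 60/60 · 59/60 · ··· · 42/60 ≈ 0.0408.
So the probability of at least one match is 1 − 0.0408 = 0.9592.

0.9592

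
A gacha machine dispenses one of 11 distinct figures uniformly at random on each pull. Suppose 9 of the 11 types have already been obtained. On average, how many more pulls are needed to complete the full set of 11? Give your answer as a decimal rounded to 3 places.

16.500

Starting from 9 distinct types, each trial gives a new one with probability (11−i)/11 when i types are held, so the wait for the next new type is 11/(11−i).
E = 11/2 + 11/1 = 33/2 ≈ 16.500.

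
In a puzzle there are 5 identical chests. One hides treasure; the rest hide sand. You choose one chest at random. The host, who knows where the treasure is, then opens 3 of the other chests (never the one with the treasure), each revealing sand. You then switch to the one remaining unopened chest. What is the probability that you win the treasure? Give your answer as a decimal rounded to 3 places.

Your original chest holds the treasure with probability 1/5, so the other 4 collectively hold it with probability 4/5.
The host can always find 3 empty chests to open, so the reveals don't change that 4/5; it is now spread over the 1 remaining unopened chest.
P(win by switching) = (4/5) · (1/1) = 4/5 ≈ 0.800.

0.800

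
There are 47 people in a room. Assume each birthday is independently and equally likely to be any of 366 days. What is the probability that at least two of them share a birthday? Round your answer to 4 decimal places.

0.9544

It's easier to compute the probability that all 47 are distinct.
P(all distinct) = 366/366 · 365/366 · ··· · 320/366 ≈ 0.0456.
So the probability of at least one match is 1 − 0.0456 = 0.9544.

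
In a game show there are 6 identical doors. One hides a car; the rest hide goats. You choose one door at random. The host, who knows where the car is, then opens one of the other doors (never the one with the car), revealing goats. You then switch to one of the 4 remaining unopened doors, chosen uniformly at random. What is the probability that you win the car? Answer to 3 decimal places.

0.208

Your original door holds the car with probability 1/6, so the other 5 collectively hold it with probability 5/6.
The host can always find an empty door to open, so this doesn't change that 5/6; it is now spread over the 4 remaining unopened doors.
P(win by switching) = (5/6) · (1/4) = 5/24 ≈ 0.208.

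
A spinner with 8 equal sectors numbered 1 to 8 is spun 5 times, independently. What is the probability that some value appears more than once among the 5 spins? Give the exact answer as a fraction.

P(all 5 different) = 8/8 · 7/8 · ··· · 4/8 = 105/512.
P(at least two equal) = 1 − 105/512 = 407/512.

407/512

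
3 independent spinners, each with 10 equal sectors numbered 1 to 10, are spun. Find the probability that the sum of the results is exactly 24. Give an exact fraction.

7/250

There are 10^3 = 1000 equally likely outcomes.
The number of ordered 3-tuples from {1,…,10} summing to 24 is 28.
P(sum = 24) = 28/1000 = 7/250.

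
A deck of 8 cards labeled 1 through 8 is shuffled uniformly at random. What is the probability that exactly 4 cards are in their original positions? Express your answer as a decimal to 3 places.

0.016

Choose which 4 of the 8 are fixed: C(8,4) = 70 ways.
The remaining 4 must have no fixed point: D(4) = 9.
P = 70·9/40320 = 1/64 ≈ 0.016.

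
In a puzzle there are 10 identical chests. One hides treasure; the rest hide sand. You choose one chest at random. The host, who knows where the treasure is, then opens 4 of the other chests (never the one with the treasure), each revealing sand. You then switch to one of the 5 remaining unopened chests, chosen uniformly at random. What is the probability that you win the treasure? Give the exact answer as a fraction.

Your original chest holds the treasure with probability 1/10, so the other 9 collectively hold it with probability 9/10.
The host can always find 4 empty chests to open, so the reveals don't change that 9/10; it is now spread over the 5 remaining unopened chests.
P(win by switching) = (9/10) · (1/5) = 9/50.

9/50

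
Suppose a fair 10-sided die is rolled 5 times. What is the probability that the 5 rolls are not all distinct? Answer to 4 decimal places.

P(all 5 different) = 10/10 · 9/10 · ··· · 6/10 ≈ 0.3024.
P(at least two equal) = 1 − 0.3024 = 0.6976.

0.6976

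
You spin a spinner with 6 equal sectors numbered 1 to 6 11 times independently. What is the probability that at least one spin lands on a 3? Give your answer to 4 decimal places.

0.8654

P(no spin lands on a 3) = (5/6)^11 ≈ 0.1346.
P(at least one) = 1 − 0.1346 = 0.8654.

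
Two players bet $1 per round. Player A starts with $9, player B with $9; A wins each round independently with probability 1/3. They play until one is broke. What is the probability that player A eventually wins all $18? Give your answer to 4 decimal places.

Let r = q/p = (2/3)/(1/3) = 2. The recurrence P(i) = p·P(i+1) + q·P(i−1) with P(0)=0, P(18)=1 gives P(i) = (1 − r^i)/(1 − r^18).
P(9) = (1 − (2)^9) / (1 − (2)^18) = 1/513 ≈ 0.0019.

0.0019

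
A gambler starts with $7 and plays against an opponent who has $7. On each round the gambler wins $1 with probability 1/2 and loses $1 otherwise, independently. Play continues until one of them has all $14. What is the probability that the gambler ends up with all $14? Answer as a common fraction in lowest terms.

1/2

With a fair step, P(i) = ½P(i−1) + ½P(i+1) with P(0)=0, P(14)=1 has the linear solution P(i) = i/14.
P(7) = 7/14 = 1/2.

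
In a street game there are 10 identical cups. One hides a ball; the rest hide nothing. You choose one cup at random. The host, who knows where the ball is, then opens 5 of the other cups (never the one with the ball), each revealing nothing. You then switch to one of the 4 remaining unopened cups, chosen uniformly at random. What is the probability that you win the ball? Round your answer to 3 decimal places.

0.225

Your original cup holds the ball with probability 1/10, so the other 9 collectively hold it with probability 9/10.
The host can always find 5 empty cups to open, so the reveals don't change that 9/10; it is now spread over the 4 remaining unopened cups.
P(win by switching) = (9/10) · (1/4) = 9/40 ≈ 0.225.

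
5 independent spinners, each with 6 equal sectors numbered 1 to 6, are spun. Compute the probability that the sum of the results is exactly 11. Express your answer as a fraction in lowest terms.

There are 6^5 = 7776 equally likely outcomes.
The number of ordered 5-tuples from {1,…,6} summing to 11 is 205.
P(sum = 11) = 205/7776.

205/7776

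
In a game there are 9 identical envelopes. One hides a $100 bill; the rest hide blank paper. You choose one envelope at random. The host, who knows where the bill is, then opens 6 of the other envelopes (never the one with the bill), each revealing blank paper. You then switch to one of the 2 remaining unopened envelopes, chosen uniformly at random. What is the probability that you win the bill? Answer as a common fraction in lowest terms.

Your original envelope holds the bill with probability 1/9, so the other 8 collectively hold it with probability 8/9.
The host can always find 6 empty envelopes to open, so the reveals don't change that 8/9; it is now spread over the 2 remaining unopened envelopes.
P(win by switching) = (8/9) · (1/2) = 4/9.

4/9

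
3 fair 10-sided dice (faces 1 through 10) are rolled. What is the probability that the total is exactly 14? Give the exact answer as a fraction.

There are 10^3 = 1000 equally likely outcomes.
The number of ordered 3-tuples from {1,…,10} summing to 14 is 69.
P(sum = 14) = 69/1000.

69/1000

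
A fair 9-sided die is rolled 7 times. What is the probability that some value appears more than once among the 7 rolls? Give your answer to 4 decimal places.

P(all 7 different) = 9/9 · 8/9 · ··· · 3/9 ≈ 0.0379.
P(at least two equal) = 1 − 0.0379 = 0.9621.

0.9621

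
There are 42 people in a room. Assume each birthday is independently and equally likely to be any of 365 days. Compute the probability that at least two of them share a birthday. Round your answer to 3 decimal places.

0.914

It's easier to compute the probability that all 42 are distinct.
P(all distinct) = 365/365 · 364/365 · ··· · 324/365 ≈ 0.086.
So the probability of at least one match is 1 − 0.086 = 0.914.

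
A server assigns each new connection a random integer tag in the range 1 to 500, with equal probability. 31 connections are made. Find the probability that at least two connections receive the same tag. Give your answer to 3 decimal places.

It's easier to compute the probability that all 31 are distinct.
P(all distinct) = 500/500 · 499/500 · ··· · 470/500 ≈ 0.387.
So the probability of at least one match is 1 − 0.387 = 0.613.

0.613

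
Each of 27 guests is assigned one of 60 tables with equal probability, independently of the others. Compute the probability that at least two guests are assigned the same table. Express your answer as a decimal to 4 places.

0.9991

It's easier to compute the probability that all 27 are distinct.
P(all distinct) = 60/60 · 59/60 · ··· · 34/60 ≈ 0.0009.
So the probability of at least one match is 1 − 0.0009 = 0.9991.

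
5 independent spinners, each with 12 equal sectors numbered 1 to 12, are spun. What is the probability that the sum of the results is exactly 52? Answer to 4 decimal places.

0.0020

There are 12^5 = 248832 equally likely outcomes.
The number of ordered 5-tuples from {1,…,12} summing to 52 is 495.
P(sum = 52) = 495/248832 = 55/27648 ≈ 0.0020.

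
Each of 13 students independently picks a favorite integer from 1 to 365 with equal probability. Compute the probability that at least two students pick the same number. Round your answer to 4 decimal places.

0.1944

It's easier to compute the probability that all 13 are distinct.
P(all distinct) = 365/365 · 364/365 · ··· · 353/365 ≈ 0.8056.
So the probability of at least one match is 1 − 0.8056 = 0.1944.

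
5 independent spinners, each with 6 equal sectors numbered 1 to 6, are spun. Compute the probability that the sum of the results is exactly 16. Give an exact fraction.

There are 6^5 = 7776 equally likely outcomes.
The number of ordered 5-tuples from {1,…,6} summing to 16 is 735.
P(sum = 16) = 735/7776 = 245/2592.

245/2592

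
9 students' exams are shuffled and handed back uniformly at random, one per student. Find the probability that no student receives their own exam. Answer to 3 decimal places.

This is the derangement probability: permutations of 9 with no fixed point.
D(9) = 9! · (1 − 1/1! + 1/2! − ··· + (−1)^9/9!) = 133496.
P = 133496/362880 = 16687/45360 ≈ 0.368.

0.368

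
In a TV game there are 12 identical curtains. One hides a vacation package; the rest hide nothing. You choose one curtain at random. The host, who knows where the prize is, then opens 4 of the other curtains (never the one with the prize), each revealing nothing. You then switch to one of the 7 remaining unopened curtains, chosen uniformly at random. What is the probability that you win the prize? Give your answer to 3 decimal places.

0.131

Your original curtain holds the prize with probability 1/12, so the other 11 collectively hold it with probability 11/12.
The host can always find 4 empty curtains to open, so the reveals don't change that 11/12; it is now spread over the 7 remaining unopened curtains.
P(win by switching) = (11/12) · (1/7) = 11/84 ≈ 0.131.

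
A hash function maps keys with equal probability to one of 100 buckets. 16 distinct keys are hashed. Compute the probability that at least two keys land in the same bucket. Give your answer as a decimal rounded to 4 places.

It's easier to compute the probability that all 16 are distinct.
P(all distinct) = 100/100 · 99/100 · ··· · 85/100 ≈ 0.2816.
So the probability of at least one match is 1 − 0.2816 = 0.7184.

0.7184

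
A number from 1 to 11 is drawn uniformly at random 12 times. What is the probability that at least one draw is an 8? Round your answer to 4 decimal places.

0.6814

P(no draw is an 8) = (10/11)^12 ≈ 0.3186.
P(at least one) = 1 − 0.3186 = 0.6814.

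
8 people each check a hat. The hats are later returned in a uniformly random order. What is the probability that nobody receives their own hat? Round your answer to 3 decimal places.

0.368

This is the derangement probability: permutations of 8 with no fixed point.
D(8) = 8! · (1 − 1/1! + 1/2! − ··· + (−1)^8/8!) = 14833.
P = 14833/40320 = 2119/5760 ≈ 0.368.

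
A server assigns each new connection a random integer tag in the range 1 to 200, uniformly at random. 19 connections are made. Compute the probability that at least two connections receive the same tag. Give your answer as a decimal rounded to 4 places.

0.5863

It's easier to compute the probability that all 19 are distinct.
P(all distinct) = 200/200 · 199/200 · ··· · 182/200 ≈ 0.4137.
So the probability of at least one match is 1 − 0.4137 = 0.5863.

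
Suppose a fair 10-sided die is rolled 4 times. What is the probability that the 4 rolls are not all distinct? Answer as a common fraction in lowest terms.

P(all 4 different) = 10/10 · 9/10 · ··· · 7/10 = 63/125.
P(at least two equal) = 1 − 63/125 = 62/125.

62/125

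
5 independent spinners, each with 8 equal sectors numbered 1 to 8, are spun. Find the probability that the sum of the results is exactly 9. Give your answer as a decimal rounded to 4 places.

There are 8^5 = 32768 equally likely outcomes.
The number of ordered 5-tuples from {1,…,8} summing to 9 is 70.
P(sum = 9) = 70/32768 = 35/16384 ≈ 0.0021.

0.0021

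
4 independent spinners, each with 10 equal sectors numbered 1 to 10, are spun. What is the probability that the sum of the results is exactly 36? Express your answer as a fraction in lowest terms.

7/2000

There are 10^4 = 10000 equally likely outcomes.
The number of ordered 4-tuples from {1,…,10} summing to 36 is 35.
P(sum = 36) = 35/10000 = 7/2000.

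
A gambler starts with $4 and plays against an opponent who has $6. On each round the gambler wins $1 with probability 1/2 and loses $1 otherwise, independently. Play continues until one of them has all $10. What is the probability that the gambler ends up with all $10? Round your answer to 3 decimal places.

With a fair step, P(i) = ½P(i−1) + ½P(i+1) with P(0)=0, P(10)=1 has the linear solution P(i) = i/10.
P(4) = 4/10 = 2/5 ≈ 0.400.

0.400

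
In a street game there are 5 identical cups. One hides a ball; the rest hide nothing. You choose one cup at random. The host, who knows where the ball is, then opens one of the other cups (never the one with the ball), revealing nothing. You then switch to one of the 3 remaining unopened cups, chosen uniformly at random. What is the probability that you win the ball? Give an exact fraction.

4/15

Your original cup holds the ball with probability 1/5, so the other 4 collectively hold it with probability 4/5.
The host can always find an empty cup to open, so this doesn't change that 4/5; it is now spread over the 3 remaining unopened cups.
P(win by switching) = (4/5) · (1/3) = 4/15.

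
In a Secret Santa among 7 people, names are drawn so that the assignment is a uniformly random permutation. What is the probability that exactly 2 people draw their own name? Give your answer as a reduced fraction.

Choose which 2 of the 7 are fixed: C(7,2) = 21 ways.
The remaining 5 must have no fixed point: D(5) = 44.
P = 21·44/5040 = 11/60.

11/60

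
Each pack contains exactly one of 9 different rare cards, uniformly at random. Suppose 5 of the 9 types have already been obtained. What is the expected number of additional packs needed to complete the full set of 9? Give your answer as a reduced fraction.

75/4

Starting from 5 distinct types, each trial gives a new one with probability (9−i)/9 when i types are held, so the wait for the next new type is 9/(9−i).
E = 9/4 + 9/3 + 9/2 + 9/1 = 75/4.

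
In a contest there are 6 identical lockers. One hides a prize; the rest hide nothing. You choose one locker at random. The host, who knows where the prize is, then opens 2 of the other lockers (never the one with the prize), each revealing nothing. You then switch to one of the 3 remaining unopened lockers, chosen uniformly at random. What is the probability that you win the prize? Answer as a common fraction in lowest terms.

Your original locker holds the prize with probability 1/6, so the other 5 collectively hold it with probability 5/6.
The host can always find 2 empty lockers to open, so the reveals don't change that 5/6; it is now spread over the 3 remaining unopened lockers.
P(win by switching) = (5/6) · (1/3) = 5/18.

5/18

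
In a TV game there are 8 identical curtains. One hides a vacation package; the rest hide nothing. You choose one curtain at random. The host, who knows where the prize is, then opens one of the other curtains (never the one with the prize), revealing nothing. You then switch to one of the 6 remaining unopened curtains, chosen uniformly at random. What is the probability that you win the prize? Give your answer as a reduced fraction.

7/48

Your original curtain holds the prize with probability 1/8, so the other 7 collectively hold it with probability 7/8.
The host can always find an empty curtain to open, so this doesn't change that 7/8; it is now spread over the 6 remaining unopened curtains.
P(win by switching) = (7/8) · (1/6) = 7/48.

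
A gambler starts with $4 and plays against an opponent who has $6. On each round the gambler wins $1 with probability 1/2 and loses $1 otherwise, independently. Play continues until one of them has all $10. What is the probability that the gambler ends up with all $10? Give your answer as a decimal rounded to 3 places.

With a fair step, P(i) = ½P(i−1) + ½P(i+1) with P(0)=0, P(10)=1 has the linear solution P(i) = i/10.
P(4) = 4/10 = 2/5 ≈ 0.400.

0.400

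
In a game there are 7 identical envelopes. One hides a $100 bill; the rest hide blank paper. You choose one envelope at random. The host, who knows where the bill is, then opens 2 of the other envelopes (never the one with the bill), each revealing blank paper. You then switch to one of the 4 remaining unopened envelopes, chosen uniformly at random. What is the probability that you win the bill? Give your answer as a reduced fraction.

Your original envelope holds the bill with probability 1/7, so the other 6 collectively hold it with probability 6/7.
The host can always find 2 empty envelopes to open, so the reveals don't change that 6/7; it is now spread over the 4 remaining unopened envelopes.
P(win by switching) = (6/7) · (1/4) = 3/14.

3/14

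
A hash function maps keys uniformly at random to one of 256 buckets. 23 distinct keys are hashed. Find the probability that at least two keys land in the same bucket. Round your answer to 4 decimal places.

It's easier to compute the probability that all 23 are distinct.
P(all distinct) = 256/256 · 255/256 · ··· · 234/256 ≈ 0.3611.
So the probability of at least one match is 1 − 0.3611 = 0.6389.

0.6389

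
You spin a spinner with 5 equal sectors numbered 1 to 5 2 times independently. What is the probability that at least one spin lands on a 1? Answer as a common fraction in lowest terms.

P(no spin lands on a 1) = (4/5)^2 = 16/25.
P(at least one) = 1 − 16/25 = 9/25.

9/25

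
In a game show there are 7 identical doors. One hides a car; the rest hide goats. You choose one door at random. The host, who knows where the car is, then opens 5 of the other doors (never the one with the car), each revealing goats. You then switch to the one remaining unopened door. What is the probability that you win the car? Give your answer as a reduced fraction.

6/7

Your original door holds the car with probability 1/7, so the other 6 collectively hold it with probability 6/7.
The host can always find 5 empty doors to open, so the reveals don't change that 6/7; it is now spread over the 1 remaining unopened door.
P(win by switching) = (6/7) · (1/1) = 6/7.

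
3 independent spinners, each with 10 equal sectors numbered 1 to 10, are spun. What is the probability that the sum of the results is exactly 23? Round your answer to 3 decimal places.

0.036

There are 10^3 = 1000 equally likely outcomes.
The number of ordered 3-tuples from {1,…,10} summing to 23 is 36.
P(sum = 23) = 36/1000 = 9/250 ≈ 0.036.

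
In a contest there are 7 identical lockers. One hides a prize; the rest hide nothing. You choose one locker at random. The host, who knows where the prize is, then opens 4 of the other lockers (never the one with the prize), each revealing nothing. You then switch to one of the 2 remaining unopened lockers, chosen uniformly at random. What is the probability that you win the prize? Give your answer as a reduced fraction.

3/7

Your original locker holds the prize with probability 1/7, so the other 6 collectively hold it with probability 6/7.
The host can always find 4 empty lockers to open, so the reveals don't change that 6/7; it is now spread over the 2 remaining unopened lockers.
P(win by switching) = (6/7) · (1/2) = 3/7.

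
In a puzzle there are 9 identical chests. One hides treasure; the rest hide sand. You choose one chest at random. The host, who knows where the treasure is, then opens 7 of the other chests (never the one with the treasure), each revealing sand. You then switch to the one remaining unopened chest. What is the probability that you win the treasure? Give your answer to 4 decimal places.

0.8889

Your original chest holds the treasure with probability 1/9, so the other 8 collectively hold it with probability 8/9.
The host can always find 7 empty chests to open, so the reveals don't change that 8/9; it is now spread over the 1 remaining unopened chest.
P(win by switching) = (8/9) · (1/1) = 8/9 ≈ 0.8889.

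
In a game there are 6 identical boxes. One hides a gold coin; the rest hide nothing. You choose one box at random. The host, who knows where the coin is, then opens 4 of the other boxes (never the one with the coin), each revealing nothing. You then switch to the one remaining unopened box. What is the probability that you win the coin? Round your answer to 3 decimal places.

Your original box holds the coin with probability 1/6, so the other 5 collectively hold it with probability 5/6.
The host can always find 4 empty boxes to open, so the reveals don't change that 5/6; it is now spread over the 1 remaining unopened box.
P(win by switching) = (5/6) · (1/1) = 5/6 ≈ 0.833.

0.833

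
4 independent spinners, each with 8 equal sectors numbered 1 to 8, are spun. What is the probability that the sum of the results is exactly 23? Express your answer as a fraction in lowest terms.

There are 8^4 = 4096 equally likely outcomes.
The number of ordered 4-tuples from {1,…,8} summing to 23 is 204.
P(sum = 23) = 204/4096 = 51/1024.

51/1024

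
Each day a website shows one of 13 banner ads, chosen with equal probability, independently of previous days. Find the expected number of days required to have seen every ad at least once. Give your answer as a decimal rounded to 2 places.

41.34

After i distinct types are collected, each trial gives a new one with probability (13−i)/13, so the expected wait for the next new type is 13/(13−i).
E = 13/13 + 13/12 + 13/11 + 13/10 + 13/9 + 13/8 + 13/7 + 13/6 + 13/5 + 13/4 + 13/3 + 13/2 + 13/1 = 1145993/27720 ≈ 41.34.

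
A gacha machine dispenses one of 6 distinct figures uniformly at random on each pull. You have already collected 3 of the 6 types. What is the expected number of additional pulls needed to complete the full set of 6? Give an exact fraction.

11

Starting from 3 distinct types, each trial gives a new one with probability (6−i)/6 when i types are held, so the wait for the next new type is 6/(6−i).
E = 6/3 + 6/2 + 6/1 = 11.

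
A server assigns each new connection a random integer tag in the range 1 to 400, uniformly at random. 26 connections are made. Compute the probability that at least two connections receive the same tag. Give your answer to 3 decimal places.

It's easier to compute the probability that all 26 are distinct.
P(all distinct) = 400/400 · 399/400 · ··· · 375/400 ≈ 0.436.
So the probability of at least one match is 1 − 0.436 = 0.564.

0.564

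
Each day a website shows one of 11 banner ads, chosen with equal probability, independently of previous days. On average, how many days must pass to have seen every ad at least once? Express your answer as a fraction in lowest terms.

After i distinct types are collected, each trial gives a new one with probability (11−i)/11, so the expected wait for the next new type is 11/(11−i).
E = 11/11 + 11/10 + 11/9 + 11/8 + 11/7 + 11/6 + 11/5 + 11/4 + 11/3 + 11/2 + 11/1 = 83711/2520.

83711/2520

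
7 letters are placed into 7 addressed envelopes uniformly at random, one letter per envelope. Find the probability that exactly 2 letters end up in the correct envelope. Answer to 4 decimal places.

0.1833

Choose which 2 of the 7 are fixed: C(7,2) = 21 ways.
The remaining 5 must have no fixed point: D(5) = 44.
P = 21·44/5040 = 11/60 ≈ 0.1833.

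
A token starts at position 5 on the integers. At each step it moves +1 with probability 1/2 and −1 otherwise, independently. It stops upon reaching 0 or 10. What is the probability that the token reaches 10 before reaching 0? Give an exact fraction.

With a fair step, P(i) = ½P(i−1) + ½P(i+1) with P(0)=0, P(10)=1 has the linear solution P(i) = i/10.
P(5) = 5/10 = 1/2.

1/2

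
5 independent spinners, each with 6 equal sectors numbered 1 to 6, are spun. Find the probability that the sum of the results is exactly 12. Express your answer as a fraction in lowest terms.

305/7776

There are 6^5 = 7776 equally likely outcomes.
The number of ordered 5-tuples from {1,…,6} summing to 12 is 305.
P(sum = 12) = 305/7776.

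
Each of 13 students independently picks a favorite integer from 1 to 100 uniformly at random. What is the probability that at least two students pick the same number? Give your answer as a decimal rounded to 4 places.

0.5572

It's easier to compute the probability that all 13 are distinct.
P(all distinct) = 100/100 · 99/100 · ··· · 88/100 ≈ 0.4428.
So the probability of at least one match is 1 − 0.4428 = 0.5572.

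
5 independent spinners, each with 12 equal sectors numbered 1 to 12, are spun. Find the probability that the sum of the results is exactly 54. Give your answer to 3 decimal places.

There are 12^5 = 248832 equally likely outcomes.
The number of ordered 5-tuples from {1,…,12} summing to 54 is 210.
P(sum = 54) = 210/248832 = 35/41472 ≈ 0.001.

0.001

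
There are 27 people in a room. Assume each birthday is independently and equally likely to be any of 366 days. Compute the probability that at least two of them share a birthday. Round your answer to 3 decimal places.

0.626

It's easier to compute the probability that all 27 are distinct.
P(all distinct) = 366/366 · 365/366 · ··· · 340/366 ≈ 0.374.
So the probability of at least one match is 1 − 0.374 = 0.626.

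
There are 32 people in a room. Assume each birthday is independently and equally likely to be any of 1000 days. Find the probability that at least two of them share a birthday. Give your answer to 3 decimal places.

It's easier to compute the probability that all 32 are distinct.
P(all distinct) = 1000/1000 · 999/1000 · ··· · 969/1000 ≈ 0.606.
So the probability of at least one match is 1 − 0.606 = 0.394.

0.394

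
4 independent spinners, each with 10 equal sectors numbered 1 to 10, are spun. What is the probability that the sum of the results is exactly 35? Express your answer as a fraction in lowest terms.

There are 10^4 = 10000 equally likely outcomes.
The number of ordered 4-tuples from {1,…,10} summing to 35 is 56.
P(sum = 35) = 56/10000 = 7/1250.

7/1250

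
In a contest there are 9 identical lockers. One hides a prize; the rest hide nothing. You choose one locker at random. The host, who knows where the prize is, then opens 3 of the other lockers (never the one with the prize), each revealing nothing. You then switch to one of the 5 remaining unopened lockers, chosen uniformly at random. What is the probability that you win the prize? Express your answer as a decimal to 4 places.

0.1778

Your original locker holds the prize with probability 1/9, so the other 8 collectively hold it with probability 8/9.
The host can always find 3 empty lockers to open, so the reveals don't change that 8/9; it is now spread over the 5 remaining unopened lockers.
P(win by switching) = (8/9) · (1/5) = 8/45 ≈ 0.1778.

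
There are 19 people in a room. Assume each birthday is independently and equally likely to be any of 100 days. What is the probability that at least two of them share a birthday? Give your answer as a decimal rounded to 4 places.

0.8390

It's easier to compute the probability that all 19 are distinct.
P(all distinct) = 100/100 · 99/100 · ··· · 82/100 ≈ 0.1610.
So the probability of at least one match is 1 − 0.1610 = 0.8390.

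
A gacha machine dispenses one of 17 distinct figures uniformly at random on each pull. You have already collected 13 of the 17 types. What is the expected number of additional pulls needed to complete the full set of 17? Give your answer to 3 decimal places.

35.417

Starting from 13 distinct types, each trial gives a new one with probability (17−i)/17 when i types are held, so the wait for the next new type is 17/(17−i).
E = 17/4 + 17/3 + 17/2 + 17/1 = 425/12 ≈ 35.417.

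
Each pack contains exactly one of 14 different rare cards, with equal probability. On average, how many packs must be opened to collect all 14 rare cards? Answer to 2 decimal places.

After i distinct types are collected, each trial gives a new one with probability (14−i)/14, so the expected wait for the next new type is 14/(14−i).
E = 14/14 + 14/13 + 14/12 + 14/11 + 14/10 + 14/9 + 14/8 + 14/7 + 14/6 + 14/5 + 14/4 + 14/3 + 14/2 + 14/1 = 1171733/25740 ≈ 45.52.

45.52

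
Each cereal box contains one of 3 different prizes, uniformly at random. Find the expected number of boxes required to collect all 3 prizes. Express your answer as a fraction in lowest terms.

After i distinct types are collected, each trial gives a new one with probability (3−i)/3, so the expected wait for the next new type is 3/(3−i).
E = 3/3 + 3/2 + 3/1 = 11/2.

11/2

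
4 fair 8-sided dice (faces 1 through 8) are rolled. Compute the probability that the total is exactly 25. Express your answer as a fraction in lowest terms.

There are 8^4 = 4096 equally likely outcomes.
The number of ordered 4-tuples from {1,…,8} summing to 25 is 120.
P(sum = 25) = 120/4096 = 15/512.

15/512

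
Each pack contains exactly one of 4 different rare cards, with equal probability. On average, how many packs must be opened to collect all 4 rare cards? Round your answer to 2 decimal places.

8.33

After i distinct types are collected, each trial gives a new one with probability (4−i)/4, so the expected wait for the next new type is 4/(4−i).
E = 4/4 + 4/3 + 4/2 + 4/1 = 25/3 ≈ 8.33.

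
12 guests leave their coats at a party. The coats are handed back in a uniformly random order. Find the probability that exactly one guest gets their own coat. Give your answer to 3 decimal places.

Choose which one is fixed: C(12,1) = 12 ways.
The remaining 11 must have no fixed point: D(11) = 14684570.
P = 12·14684570/479001600 = 1468457/3991680 ≈ 0.368.

0.368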